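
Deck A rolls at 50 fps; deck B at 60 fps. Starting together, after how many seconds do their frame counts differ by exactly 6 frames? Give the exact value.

The gap grows by |60 − 50| = 10 frames per second.
Time for a 6-frame gap: 6 ÷ (10) = 0.6 s.

0.6 seconds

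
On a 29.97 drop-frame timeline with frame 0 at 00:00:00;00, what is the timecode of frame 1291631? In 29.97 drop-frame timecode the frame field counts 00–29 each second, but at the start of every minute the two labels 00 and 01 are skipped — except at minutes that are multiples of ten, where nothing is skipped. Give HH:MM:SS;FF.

11:58:17;15

Each 10-minute DF block holds 10 × 60 × 30 − 9 × 2 = 17982 frames. 1291631 ÷ 17982 → 71 full blocks, remainder 14909.
Within the partial block the first minute is 1800 frames and each further minute 1798, so 8 further minute boundaries passed. Total skipped labels = 18 × 71 + 2 × 8 = 1294.
Non-drop label index = 1291631 + 1294 = 1292925; at 30 labels/s that is 11:58:17:15, i.e. DF 11:58:17;15.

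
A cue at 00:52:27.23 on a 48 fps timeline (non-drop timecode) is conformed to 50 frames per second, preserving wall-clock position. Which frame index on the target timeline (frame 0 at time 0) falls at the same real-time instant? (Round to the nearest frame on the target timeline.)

Source frame index: (0×3600 + 52×60 + 27) × 48 + 23 = 151079.
Real time: 151079 / (48) = 151079/48 s.
Target frame: (151079/48) × (50) = 3776975/24 ≈ 157373.958 → 157374.

frame 157374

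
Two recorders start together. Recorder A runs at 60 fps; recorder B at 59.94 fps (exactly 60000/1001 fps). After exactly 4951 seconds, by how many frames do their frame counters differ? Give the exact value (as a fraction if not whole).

297060/1001 frames

A emits 60 × 4951 = 297060 frames; B emits 60000/1001 × 4951 = 297060000/1001.
Difference = 297060/1001 frames (≈ 296.7632); B is behind A.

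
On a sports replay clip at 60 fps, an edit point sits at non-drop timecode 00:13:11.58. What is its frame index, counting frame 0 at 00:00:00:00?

frame 47518

Total seconds to the label: (0 × 3600 + 13 × 60 + 11) = 791.
Frame index = 791 × 60 + 58 = 47518.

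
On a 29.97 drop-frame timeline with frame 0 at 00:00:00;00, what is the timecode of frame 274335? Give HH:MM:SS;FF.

02:32:33;19

Ten DF minutes hold 17982 frames, so frame 274335 lies in block 15 (frames 269730–287711) with 4605 frames into that block.
The block's first minute is 1800 frames and the rest 1798 each; 4605 frames reaches minute 2, so 15 × 18 + 2 × 2 = 274 labels have been skipped so far.
Adding those back, label number 274335 + 274 = 274609 at 30 labels/s is 9153 s + 19 f = 2 h 32 min 33 s frame 19, i.e. 02:32:33;19.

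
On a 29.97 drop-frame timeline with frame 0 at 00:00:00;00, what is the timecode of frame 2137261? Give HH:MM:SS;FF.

Each 10-minute DF block holds 10 × 60 × 30 − 9 × 2 = 17982 frames. 2137261 ÷ 17982 → 118 full blocks, remainder 15385.
Within the partial block the first minute is 1800 frames and each further minute 1798, so 8 further minute boundaries passed. Total skipped labels = 18 × 118 + 2 × 8 = 2140.
Non-drop label index = 2137261 + 2140 = 2139401; at 30 labels/s that is 19:48:33:11, i.e. DF 19:48:33;11.

19:48:33;11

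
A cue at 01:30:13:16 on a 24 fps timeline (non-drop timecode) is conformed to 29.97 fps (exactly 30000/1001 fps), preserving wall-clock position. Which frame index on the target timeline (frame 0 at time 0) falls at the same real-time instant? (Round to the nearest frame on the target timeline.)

Source frame index: (1×3600 + 30×60 + 13) × 24 + 16 = 129928.
Real time: 129928 / (24) = 16241/3 s.
Target frame: (16241/3) × (30000/1001) = 162410000/1001 ≈ 162247.752 → 162248.

frame 162248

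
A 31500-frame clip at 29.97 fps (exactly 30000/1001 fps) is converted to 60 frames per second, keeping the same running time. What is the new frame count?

63063 frames

Target frames = source frames × (target rate / source rate) = 31500 × (60)/(30000/1001) = 31500 × 1001/500 = 63063.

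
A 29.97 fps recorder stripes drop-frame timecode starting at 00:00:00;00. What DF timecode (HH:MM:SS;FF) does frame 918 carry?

Each 10-minute DF block holds 10 × 60 × 30 − 9 × 2 = 17982 frames. 918 ÷ 17982 → 0 full blocks, remainder 918.
Within the partial block the first minute is 1800 frames and each further minute 1798, so 0 further minute boundaries passed. Total skipped labels = 18 × 0 + 2 × 0 = 0.
Non-drop label index = 918 + 0 = 918; at 30 labels/s that is 00:00:30:18, i.e. DF 00:00:30;18.

00:00:30;18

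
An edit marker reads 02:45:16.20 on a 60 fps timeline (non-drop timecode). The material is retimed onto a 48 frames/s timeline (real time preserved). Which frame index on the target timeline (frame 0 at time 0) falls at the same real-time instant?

frame 475984

Source frame index: (2×3600 + 45×60 + 16) × 60 + 20 = 594980.
Real time: 594980 / (60) = 29749/3 s.
Target frame: (29749/3) × (48) = 475984.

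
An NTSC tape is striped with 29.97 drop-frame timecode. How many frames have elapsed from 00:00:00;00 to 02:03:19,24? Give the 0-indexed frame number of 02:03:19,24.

As if non-drop at 30 labels/s: (2 × 3600 + 3 × 60 + 19) × 30 + 24 = 221994.
Minute boundaries passed: 123; those not divisible by 10: 123 − 12 = 111; dropped labels = 2 × 111 = 222.
Actual frame index = 221994 − 222 = 221772.

221772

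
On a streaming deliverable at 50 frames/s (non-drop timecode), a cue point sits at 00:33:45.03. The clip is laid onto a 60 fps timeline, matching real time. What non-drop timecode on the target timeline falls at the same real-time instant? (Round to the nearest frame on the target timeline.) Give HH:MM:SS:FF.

Source frame index: (0×3600 + 33×60 + 45) × 50 + 3 = 101253.
Real time: 101253 / (50) = 101253/50 s.
Target frame: (101253/50) × (60) = 607518/5 ≈ 121503.600 → 121504.
At 60 labels/s: frame 121504 → 00:33:45:04.

00:33:45:04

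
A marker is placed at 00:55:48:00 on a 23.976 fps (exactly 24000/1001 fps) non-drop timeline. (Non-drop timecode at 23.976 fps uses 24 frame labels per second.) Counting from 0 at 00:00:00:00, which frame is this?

Total seconds to the label: (0 × 3600 + 55 × 60 + 48) = 3348.
Frame index = 3348 × 24 + 0 = 80352.

frame 80352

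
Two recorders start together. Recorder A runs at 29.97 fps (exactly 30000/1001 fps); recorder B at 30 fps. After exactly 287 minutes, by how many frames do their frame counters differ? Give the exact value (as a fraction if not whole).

73800/143 frames

287 min = 17220 s.
A emits 30000/1001 × 17220 = 73800000/143 frames; B emits 30 × 17220 = 516600.
Difference = 73800/143 frames (≈ 516.0839); B is ahead of A.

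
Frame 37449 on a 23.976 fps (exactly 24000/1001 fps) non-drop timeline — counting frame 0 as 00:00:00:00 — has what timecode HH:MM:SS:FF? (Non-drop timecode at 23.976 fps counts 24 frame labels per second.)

37449 ÷ 24 = 1560 full seconds, remainder 9 frames.
1560 s = 0 h 26 min 0 s.
Timecode: 00:26:00:09.

00:26:00:09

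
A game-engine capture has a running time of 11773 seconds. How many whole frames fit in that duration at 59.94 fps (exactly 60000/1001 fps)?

705674 frames

Frames = 11773 × 60000/1001 = 706380000/1001 ≈ 705674.3257.
Complete frames: 705674.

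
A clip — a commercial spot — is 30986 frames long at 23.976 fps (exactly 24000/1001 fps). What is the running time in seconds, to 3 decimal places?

Running time = 30986 × 1001/24000 = 15508493/12000 s ≈ 1292.374 s.

1292.374 seconds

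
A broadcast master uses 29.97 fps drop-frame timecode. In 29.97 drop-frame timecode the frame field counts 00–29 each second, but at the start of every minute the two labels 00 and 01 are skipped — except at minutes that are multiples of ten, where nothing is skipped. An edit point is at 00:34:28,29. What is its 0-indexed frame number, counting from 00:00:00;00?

As if non-drop at 30 labels/s: (0 × 3600 + 34 × 60 + 28) × 30 + 29 = 62069.
Minute boundaries passed: 34; those not divisible by 10: 34 − 3 = 31; dropped labels = 2 × 31 = 62.
Actual frame index = 62069 − 62 = 62007.

62007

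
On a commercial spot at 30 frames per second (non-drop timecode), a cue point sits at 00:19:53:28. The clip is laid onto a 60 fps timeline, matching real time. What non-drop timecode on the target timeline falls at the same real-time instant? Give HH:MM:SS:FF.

00:19:53:56

Source frame index: (0×3600 + 19×60 + 53) × 30 + 28 = 35818.
Real time: 35818 / (30) = 17909/15 s.
Target frame: (17909/15) × (60) = 71636.
At 60 labels/s: frame 71636 → 00:19:53:56.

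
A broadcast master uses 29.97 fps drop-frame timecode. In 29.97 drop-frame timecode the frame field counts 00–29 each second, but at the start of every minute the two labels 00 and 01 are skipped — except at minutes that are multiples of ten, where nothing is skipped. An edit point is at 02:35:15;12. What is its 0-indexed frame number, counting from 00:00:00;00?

As if non-drop at 30 labels/s: (2 × 3600 + 35 × 60 + 15) × 30 + 12 = 279462.
Minute boundaries passed: 155; those not divisible by 10: 155 − 15 = 140; dropped labels = 2 × 140 = 280.
Actual frame index = 279462 − 280 = 279182.

279182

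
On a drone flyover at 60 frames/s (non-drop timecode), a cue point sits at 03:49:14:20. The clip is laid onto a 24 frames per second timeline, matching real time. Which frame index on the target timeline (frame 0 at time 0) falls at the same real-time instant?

frame 330104

Source frame index: (3×3600 + 49×60 + 14) × 60 + 20 = 825260.
Real time: 825260 / (60) = 41263/3 s.
Target frame: (41263/3) × (24) = 330104.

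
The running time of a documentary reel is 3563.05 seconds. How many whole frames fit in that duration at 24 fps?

Frames = 3563.05 × 24 = 427566/5 ≈ 85513.2000.
Complete frames: 85513.

85513 frames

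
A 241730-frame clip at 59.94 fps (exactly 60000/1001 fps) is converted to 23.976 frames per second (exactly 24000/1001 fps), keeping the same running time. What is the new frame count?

96692 frames

Target frames = source frames × (target rate / source rate) = 241730 × (24000/1001)/(60000/1001) = 241730 × 2/5 = 96692.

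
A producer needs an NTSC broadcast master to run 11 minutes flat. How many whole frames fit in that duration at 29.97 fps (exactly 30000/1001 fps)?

11 min = 660 s.
Frames = 660 × 30000/1001 = 1800000/91 ≈ 19780.2198.
Complete frames: 19780.

19780 frames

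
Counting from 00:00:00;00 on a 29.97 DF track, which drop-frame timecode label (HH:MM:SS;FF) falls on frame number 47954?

00:26:40;02

Ten DF minutes hold 17982 frames, so frame 47954 lies in block 2 (frames 35964–53945) with 11990 frames into that block.
The block's first minute is 1800 frames and the rest 1798 each; 11990 frames reaches minute 6, so 2 × 18 + 6 × 2 = 48 labels have been skipped so far.
Adding those back, label number 47954 + 48 = 48002 at 30 labels/s is 1600 s + 2 f = 0 h 26 min 40 s frame 2, i.e. 00:26:40;02.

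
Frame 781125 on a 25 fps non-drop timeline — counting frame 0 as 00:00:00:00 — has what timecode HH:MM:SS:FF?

781125 ÷ 25 = 31245 full seconds, remainder 0 frames.
31245 s = 8 h 40 min 45 s.
Timecode: 08:40:45:00.

08:40:45:00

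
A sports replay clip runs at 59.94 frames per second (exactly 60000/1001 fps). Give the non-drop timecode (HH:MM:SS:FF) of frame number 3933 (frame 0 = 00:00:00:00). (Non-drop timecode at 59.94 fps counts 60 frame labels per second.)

3933 ÷ 60 = 65 full seconds, remainder 33 frames.
65 s = 0 h 1 min 5 s.
Timecode: 00:01:05:33.

00:01:05:33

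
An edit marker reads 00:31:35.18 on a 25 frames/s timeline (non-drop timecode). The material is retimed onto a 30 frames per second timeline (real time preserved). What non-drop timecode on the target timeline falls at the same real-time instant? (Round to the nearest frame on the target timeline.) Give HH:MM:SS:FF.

00:31:35:22

Source frame index: (0×3600 + 31×60 + 35) × 25 + 18 = 47393.
Real time: 47393 / (25) = 47393/25 s.
Target frame: (47393/25) × (30) = 284358/5 ≈ 56871.600 → 56872.
At 30 labels/s: frame 56872 → 00:31:35:22.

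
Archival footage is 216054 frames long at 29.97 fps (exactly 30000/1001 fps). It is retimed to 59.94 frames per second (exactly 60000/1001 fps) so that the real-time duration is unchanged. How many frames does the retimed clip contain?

Target frames = source frames × (target rate / source rate) = 216054 × (60000/1001)/(30000/1001) = 216054 × 2 = 432108.

432108 frames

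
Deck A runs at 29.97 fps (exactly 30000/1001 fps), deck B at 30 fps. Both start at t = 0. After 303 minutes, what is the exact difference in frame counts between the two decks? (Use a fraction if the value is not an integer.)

545400/1001 frames

303 min = 18180 s.
A emits 30000/1001 × 18180 = 545400000/1001 frames; B emits 30 × 18180 = 545400.
Difference = 545400/1001 frames (≈ 544.8551); B is ahead of A.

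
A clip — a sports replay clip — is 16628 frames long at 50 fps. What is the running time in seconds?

Running time = 16628 / (50) = 332.56 s.

332.56 seconds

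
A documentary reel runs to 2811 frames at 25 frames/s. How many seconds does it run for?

Running time = 2811 / (25) = 112.44 s.

112.44 seconds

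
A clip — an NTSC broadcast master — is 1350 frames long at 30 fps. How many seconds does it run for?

45 seconds

Running time = 1350 / (30) = 45 s.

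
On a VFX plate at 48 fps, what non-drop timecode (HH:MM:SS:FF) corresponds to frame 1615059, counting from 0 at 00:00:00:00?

09:20:47:03

1615059 ÷ 48 = 33647 full seconds, remainder 3 frames.
33647 s = 9 h 20 min 47 s.
Timecode: 09:20:47:03.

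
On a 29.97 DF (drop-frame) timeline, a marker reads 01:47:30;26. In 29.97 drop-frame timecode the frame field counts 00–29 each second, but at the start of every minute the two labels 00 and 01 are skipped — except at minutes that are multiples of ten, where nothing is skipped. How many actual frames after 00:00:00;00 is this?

193332

As if non-drop at 30 labels/s: (1 × 3600 + 47 × 60 + 30) × 30 + 26 = 193526.
Minute boundaries passed: 107; those not divisible by 10: 107 − 10 = 97; dropped labels = 2 × 97 = 194.
Actual frame index = 193526 − 194 = 193332.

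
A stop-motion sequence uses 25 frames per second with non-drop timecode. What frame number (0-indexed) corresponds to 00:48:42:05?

Total seconds to the label: (0 × 3600 + 48 × 60 + 42) = 2922.
Frame index = 2922 × 25 + 5 = 73055.

73055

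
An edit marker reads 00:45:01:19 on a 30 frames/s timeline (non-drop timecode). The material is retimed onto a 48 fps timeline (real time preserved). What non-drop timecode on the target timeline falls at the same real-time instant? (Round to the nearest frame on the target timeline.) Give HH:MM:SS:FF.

00:45:01:30

Source frame index: (0×3600 + 45×60 + 1) × 30 + 19 = 81049.
Real time: 81049 / (30) = 81049/30 s.
Target frame: (81049/30) × (48) = 648392/5 ≈ 129678.400 → 129678.
At 48 labels/s: frame 129678 → 00:45:01:30.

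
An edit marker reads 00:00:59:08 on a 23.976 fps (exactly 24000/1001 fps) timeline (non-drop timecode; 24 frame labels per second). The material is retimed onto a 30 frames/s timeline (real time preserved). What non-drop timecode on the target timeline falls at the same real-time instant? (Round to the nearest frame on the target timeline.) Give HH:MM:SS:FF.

Source frame index: (0×3600 + 0×60 + 59) × 24 + 8 = 1424.
Real time: 1424 / (24000/1001) = 89089/1500 s.
Target frame: (89089/1500) × (30) = 89089/50 ≈ 1781.780 → 1782.
At 30 labels/s: frame 1782 → 00:00:59:12.

00:00:59:12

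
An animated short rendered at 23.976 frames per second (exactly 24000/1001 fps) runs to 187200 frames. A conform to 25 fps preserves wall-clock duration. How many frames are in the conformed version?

195195 frames

Target frames = source frames × (target rate / source rate) = 187200 × (25)/(24000/1001) = 187200 × 1001/960 = 195195.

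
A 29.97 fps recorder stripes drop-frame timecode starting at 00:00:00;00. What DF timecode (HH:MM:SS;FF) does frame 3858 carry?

Each 10-minute DF block holds 10 × 60 × 30 − 9 × 2 = 17982 frames. 3858 ÷ 17982 → 0 full blocks, remainder 3858.
Within the partial block the first minute is 1800 frames and each further minute 1798, so 2 further minute boundaries passed. Total skipped labels = 18 × 0 + 2 × 2 = 4.
Non-drop label index = 3858 + 4 = 3862; at 30 labels/s that is 00:02:08:22, i.e. DF 00:02:08;22.

00:02:08;22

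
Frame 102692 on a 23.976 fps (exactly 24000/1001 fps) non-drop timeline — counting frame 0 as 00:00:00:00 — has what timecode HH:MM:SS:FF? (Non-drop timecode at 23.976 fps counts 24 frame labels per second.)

102692 ÷ 24 = 4278 full seconds, remainder 20 frames.
4278 s = 1 h 11 min 18 s.
Timecode: 01:11:18:20.

01:11:18:20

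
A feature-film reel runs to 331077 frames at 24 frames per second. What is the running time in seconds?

13794.875 seconds

Running time = 331077 / (24) = 13794.875 s.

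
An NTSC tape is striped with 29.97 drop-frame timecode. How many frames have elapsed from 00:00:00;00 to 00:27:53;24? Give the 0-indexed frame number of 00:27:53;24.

50164

As if non-drop at 30 labels/s: (0 × 3600 + 27 × 60 + 53) × 30 + 24 = 50214.
Minute boundaries passed: 27; those not divisible by 10: 27 − 2 = 25; dropped labels = 2 × 25 = 50.
Actual frame index = 50214 − 50 = 50164.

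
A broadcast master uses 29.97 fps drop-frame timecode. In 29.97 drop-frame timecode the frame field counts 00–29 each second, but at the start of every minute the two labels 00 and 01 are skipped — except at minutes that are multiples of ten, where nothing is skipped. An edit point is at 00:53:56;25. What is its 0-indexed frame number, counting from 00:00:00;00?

97009

As if non-drop at 30 labels/s: (0 × 3600 + 53 × 60 + 56) × 30 + 25 = 97105.
Minute boundaries passed: 53; those not divisible by 10: 53 − 5 = 48; dropped labels = 2 × 48 = 96.
Actual frame index = 97105 − 96 = 97009.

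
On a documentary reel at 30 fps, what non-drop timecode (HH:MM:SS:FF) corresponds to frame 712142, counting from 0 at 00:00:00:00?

06:35:38:02

712142 ÷ 30 = 23738 full seconds, remainder 2 frames.
23738 s = 6 h 35 min 38 s.
Timecode: 06:35:38:02.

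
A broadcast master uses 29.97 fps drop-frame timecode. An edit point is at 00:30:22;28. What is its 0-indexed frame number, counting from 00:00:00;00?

54634

As if non-drop at 30 labels/s: (0 × 3600 + 30 × 60 + 22) × 30 + 28 = 54688.
Minute boundaries passed: 30; those not divisible by 10: 30 − 3 = 27; dropped labels = 2 × 27 = 54.
Actual frame index = 54688 − 54 = 54634.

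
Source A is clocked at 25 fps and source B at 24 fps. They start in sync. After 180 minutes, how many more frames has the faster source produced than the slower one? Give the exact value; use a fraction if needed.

180 min = 10800 s.
A emits 25 × 10800 = 270000 frames; B emits 24 × 10800 = 259200.
Difference = 10800 frames; B is behind A.

10800 frames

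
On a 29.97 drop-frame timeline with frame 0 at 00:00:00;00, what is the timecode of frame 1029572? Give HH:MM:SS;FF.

Each 10-minute DF block holds 10 × 60 × 30 − 9 × 2 = 17982 frames. 1029572 ÷ 17982 → 57 full blocks, remainder 4598.
Within the partial block the first minute is 1800 frames and each further minute 1798, so 2 further minute boundaries passed. Total skipped labels = 18 × 57 + 2 × 2 = 1030.
Non-drop label index = 1029572 + 1030 = 1030602; at 30 labels/s that is 09:32:33:12, i.e. DF 09:32:33;12.

09:32:33;12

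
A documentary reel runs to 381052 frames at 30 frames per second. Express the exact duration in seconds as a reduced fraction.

Running time = 381052 ÷ (30) = 381052 × 1/30 = 190526/15 s.

190526/15 seconds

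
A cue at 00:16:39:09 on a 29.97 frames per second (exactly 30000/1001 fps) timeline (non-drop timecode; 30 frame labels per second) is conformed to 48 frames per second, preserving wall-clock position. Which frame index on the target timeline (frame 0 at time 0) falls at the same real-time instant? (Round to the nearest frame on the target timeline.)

Source frame index: (0×3600 + 16×60 + 39) × 30 + 9 = 29979.
Real time: 29979 / (30000/1001) = 10002993/10000 s.
Target frame: (10002993/10000) × (48) = 30008979/625 ≈ 48014.366 → 48014.

frame 48014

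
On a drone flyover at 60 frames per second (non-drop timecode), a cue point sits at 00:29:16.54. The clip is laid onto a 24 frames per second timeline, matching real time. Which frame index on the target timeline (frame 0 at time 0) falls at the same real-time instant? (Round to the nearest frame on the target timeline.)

frame 42166

Source frame index: (0×3600 + 29×60 + 16) × 60 + 54 = 105414.
Real time: 105414 / (60) = 17569/10 s.
Target frame: (17569/10) × (24) = 210828/5 ≈ 42165.600 → 42166.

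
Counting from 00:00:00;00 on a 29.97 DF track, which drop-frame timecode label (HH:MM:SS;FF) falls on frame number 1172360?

Ten DF minutes hold 17982 frames, so frame 1172360 lies in block 65 (frames 1168830–1186811) with 3530 frames into that block.
The block's first minute is 1800 frames and the rest 1798 each; 3530 frames reaches minute 1, so 65 × 18 + 1 × 2 = 1172 labels have been skipped so far.
Adding those back, label number 1172360 + 1172 = 1173532 at 30 labels/s is 39117 s + 22 f = 10 h 51 min 57 s frame 22, i.e. 10:51:57;22.

10:51:57;22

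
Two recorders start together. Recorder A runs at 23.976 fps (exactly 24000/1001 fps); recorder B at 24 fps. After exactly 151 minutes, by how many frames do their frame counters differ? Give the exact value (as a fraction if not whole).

217440/1001 frames

151 min = 9060 s.
A emits 24000/1001 × 9060 = 217440000/1001 frames; B emits 24 × 9060 = 217440.
Difference = 217440/1001 frames (≈ 217.2228); B is ahead of A.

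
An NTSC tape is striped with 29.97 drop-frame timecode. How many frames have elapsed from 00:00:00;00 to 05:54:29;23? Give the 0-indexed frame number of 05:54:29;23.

637455

Complete 10-minute blocks: 35, each 17982 frames → 629370.
Remaining 4 whole minutes in the current block: 1800 + 3 × 1798 = 7194 frames.
Within the current minute: 29 × 30 + 23 − 2 = 891 (labels ;00/;01 skipped at this minute). Total = 629370 + 7194 + 891 = 637455.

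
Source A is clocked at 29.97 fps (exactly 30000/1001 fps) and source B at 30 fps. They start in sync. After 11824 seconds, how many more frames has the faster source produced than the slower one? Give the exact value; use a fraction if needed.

354720/1001 frames

A emits 30000/1001 × 11824 = 354720000/1001 frames; B emits 30 × 11824 = 354720.
Difference = 354720/1001 frames (≈ 354.3656); B is ahead of A.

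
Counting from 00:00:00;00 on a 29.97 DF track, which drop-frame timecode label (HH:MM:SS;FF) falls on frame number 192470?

01:47:02;04

Ten DF minutes hold 17982 frames, so frame 192470 lies in block 10 (frames 179820–197801) with 12650 frames into that block.
The block's first minute is 1800 frames and the rest 1798 each; 12650 frames reaches minute 7, so 10 × 18 + 7 × 2 = 194 labels have been skipped so far.
Adding those back, label number 192470 + 194 = 192664 at 30 labels/s is 6422 s + 4 f = 1 h 47 min 2 s frame 4, i.e. 01:47:02;04.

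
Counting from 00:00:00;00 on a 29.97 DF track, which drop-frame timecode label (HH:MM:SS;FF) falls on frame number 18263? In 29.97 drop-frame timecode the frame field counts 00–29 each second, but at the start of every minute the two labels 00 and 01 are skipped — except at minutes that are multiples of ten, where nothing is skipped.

00:10:09;11

Each 10-minute DF block holds 10 × 60 × 30 − 9 × 2 = 17982 frames. 18263 ÷ 17982 → 1 full block, remainder 281.
Within the partial block the first minute is 1800 frames and each further minute 1798, so 0 further minute boundaries passed. Total skipped labels = 18 × 1 + 2 × 0 = 18.
Non-drop label index = 18263 + 18 = 18281; at 30 labels/s that is 00:10:09:11, i.e. DF 00:10:09;11.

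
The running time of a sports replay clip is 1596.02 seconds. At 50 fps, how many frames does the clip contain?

79801 frames

Frames = 1596.02 × 50 = 79801.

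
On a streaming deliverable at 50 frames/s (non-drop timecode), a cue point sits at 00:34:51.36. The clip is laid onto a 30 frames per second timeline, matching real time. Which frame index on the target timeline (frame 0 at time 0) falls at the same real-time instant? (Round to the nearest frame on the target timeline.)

frame 62752

Source frame index: (0×3600 + 34×60 + 51) × 50 + 36 = 104586.
Real time: 104586 / (50) = 52293/25 s.
Target frame: (52293/25) × (30) = 313758/5 ≈ 62751.600 → 62752.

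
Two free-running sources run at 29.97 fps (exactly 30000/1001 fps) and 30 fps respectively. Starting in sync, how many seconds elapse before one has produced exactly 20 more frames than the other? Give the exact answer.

2002/3 seconds

The gap grows by |30 − 30000/1001| = 30/1001 frames per second.
Time for a 20-frame gap: 20 ÷ (30/1001) = 2002/3 s.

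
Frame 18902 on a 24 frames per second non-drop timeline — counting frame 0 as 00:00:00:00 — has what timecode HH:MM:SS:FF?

00:13:07:14

18902 ÷ 24 = 787 full seconds, remainder 14 frames.
787 s = 0 h 13 min 7 s.
Timecode: 00:13:07:14.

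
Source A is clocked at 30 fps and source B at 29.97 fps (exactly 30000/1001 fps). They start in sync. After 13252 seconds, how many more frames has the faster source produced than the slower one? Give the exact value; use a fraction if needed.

397560/1001 frames

A emits 30 × 13252 = 397560 frames; B emits 30000/1001 × 13252 = 397560000/1001.
Difference = 397560/1001 frames (≈ 397.1628); B is behind A.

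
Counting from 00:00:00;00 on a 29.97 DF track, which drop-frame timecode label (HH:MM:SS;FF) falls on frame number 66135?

00:36:46;21

Each 10-minute DF block holds 10 × 60 × 30 − 9 × 2 = 17982 frames. 66135 ÷ 17982 → 3 full blocks, remainder 12189.
Within the partial block the first minute is 1800 frames and each further minute 1798, so 6 further minute boundaries passed. Total skipped labels = 18 × 3 + 2 × 6 = 66.
Non-drop label index = 66135 + 66 = 66201; at 30 labels/s that is 00:36:46:21, i.e. DF 00:36:46;21.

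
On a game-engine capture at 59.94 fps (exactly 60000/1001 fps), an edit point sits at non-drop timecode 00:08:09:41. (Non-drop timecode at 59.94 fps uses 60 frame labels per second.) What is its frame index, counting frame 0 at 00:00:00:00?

Total seconds to the label: (0 × 3600 + 8 × 60 + 9) = 489.
Frame index = 489 × 60 + 41 = 29381.

frame 29381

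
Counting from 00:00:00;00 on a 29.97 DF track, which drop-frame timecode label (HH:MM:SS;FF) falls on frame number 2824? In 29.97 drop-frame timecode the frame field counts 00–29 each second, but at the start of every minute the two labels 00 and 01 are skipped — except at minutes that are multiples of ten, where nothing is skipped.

00:01:34;06

Ten DF minutes hold 17982 frames, so frame 2824 lies in block 0 (frames 0–17981) with 2824 frames into that block.
The block's first minute is 1800 frames and the rest 1798 each; 2824 frames reaches minute 1, so 0 × 18 + 1 × 2 = 2 labels have been skipped so far.
Adding those back, label number 2824 + 2 = 2826 at 30 labels/s is 94 s + 6 f = 0 h 1 min 34 s frame 6, i.e. 00:01:34;06.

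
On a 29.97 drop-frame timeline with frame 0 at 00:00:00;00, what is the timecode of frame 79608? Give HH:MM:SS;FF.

00:44:16;08

Ten DF minutes hold 17982 frames, so frame 79608 lies in block 4 (frames 71928–89909) with 7680 frames into that block.
The block's first minute is 1800 frames and the rest 1798 each; 7680 frames reaches minute 4, so 4 × 18 + 4 × 2 = 80 labels have been skipped so far.
Adding those back, label number 79608 + 80 = 79688 at 30 labels/s is 2656 s + 8 f = 0 h 44 min 16 s frame 8, i.e. 00:44:16;08.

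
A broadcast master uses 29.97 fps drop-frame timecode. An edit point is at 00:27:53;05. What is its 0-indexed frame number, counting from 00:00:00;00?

Complete 10-minute blocks: 2, each 17982 frames → 35964.
Remaining 7 whole minutes in the current block: 1800 + 6 × 1798 = 12588 frames.
Within the current minute: 53 × 30 + 5 − 2 = 1593 (labels ;00/;01 skipped at this minute). Total = 35964 + 12588 + 1593 = 50145.

50145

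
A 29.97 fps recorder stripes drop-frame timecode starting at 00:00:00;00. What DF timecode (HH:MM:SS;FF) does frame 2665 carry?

00:01:28;27

Ten DF minutes hold 17982 frames, so frame 2665 lies in block 0 (frames 0–17981) with 2665 frames into that block.
The block's first minute is 1800 frames and the rest 1798 each; 2665 frames reaches minute 1, so 0 × 18 + 1 × 2 = 2 labels have been skipped so far.
Adding those back, label number 2665 + 2 = 2667 at 30 labels/s is 88 s + 27 f = 0 h 1 min 28 s frame 27, i.e. 00:01:28;27.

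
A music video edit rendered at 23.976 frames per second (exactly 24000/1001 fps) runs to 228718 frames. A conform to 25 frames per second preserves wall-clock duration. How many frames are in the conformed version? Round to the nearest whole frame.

Frames at target rate = 228718 × (25) / (24000/1001) = 114473359/480 ≈ 238486.165.
Nearest whole frame: 238486.

238486 frames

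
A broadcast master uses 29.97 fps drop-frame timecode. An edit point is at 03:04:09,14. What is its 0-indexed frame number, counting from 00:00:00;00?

331152

Complete 10-minute blocks: 18, each 17982 frames → 323676.
Remaining 4 whole minutes in the current block: 1800 + 3 × 1798 = 7194 frames.
Within the current minute: 9 × 30 + 14 − 2 = 282 (labels ;00/;01 skipped at this minute). Total = 323676 + 7194 + 282 = 331152.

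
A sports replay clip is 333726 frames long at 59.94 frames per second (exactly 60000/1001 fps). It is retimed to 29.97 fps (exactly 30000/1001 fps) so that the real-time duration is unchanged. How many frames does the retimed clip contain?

166863 frames

Target frames = source frames × (target rate / source rate) = 333726 × (30000/1001)/(60000/1001) = 333726 × 1/2 = 166863.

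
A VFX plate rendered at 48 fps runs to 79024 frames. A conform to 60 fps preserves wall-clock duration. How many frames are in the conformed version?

Frames at target rate = 79024 × (60) / (48) = 98780.

98780 frames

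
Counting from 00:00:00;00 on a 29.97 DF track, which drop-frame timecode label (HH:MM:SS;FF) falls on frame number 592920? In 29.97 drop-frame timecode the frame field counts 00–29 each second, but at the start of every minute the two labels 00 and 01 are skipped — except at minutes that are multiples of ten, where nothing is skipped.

05:29:43;24

Each 10-minute DF block holds 10 × 60 × 30 − 9 × 2 = 17982 frames. 592920 ÷ 17982 → 32 full blocks, remainder 17496.
Within the partial block the first minute is 1800 frames and each further minute 1798, so 9 further minute boundaries passed. Total skipped labels = 18 × 32 + 2 × 9 = 594.
Non-drop label index = 592920 + 594 = 593514; at 30 labels/s that is 05:29:43:24, i.e. DF 05:29:43;24.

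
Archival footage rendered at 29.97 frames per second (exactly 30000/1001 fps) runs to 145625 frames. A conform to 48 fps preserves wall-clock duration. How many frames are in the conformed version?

Target frames = source frames × (target rate / source rate) = 145625 × (48)/(30000/1001) = 145625 × 1001/625 = 233233.

233233 frames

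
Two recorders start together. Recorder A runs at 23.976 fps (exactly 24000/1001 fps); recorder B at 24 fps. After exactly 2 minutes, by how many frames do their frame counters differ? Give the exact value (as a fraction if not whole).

2 min = 120 s.
A emits 24000/1001 × 120 = 2880000/1001 frames; B emits 24 × 120 = 2880.
Difference = 2880/1001 frames (≈ 2.8771); B is ahead of A.

2880/1001 frames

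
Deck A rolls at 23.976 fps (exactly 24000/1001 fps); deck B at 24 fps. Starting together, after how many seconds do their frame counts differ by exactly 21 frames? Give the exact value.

875.875 seconds

The gap grows by |24 − 24000/1001| = 24/1001 frames per second.
Time for a 21-frame gap: 21 ÷ (24/1001) = 875.875 s.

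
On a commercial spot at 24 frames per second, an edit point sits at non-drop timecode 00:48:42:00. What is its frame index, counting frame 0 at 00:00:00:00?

frame 70128

Total seconds to the label: (0 × 3600 + 48 × 60 + 42) = 2922.
Frame index = 2922 × 24 + 0 = 70128.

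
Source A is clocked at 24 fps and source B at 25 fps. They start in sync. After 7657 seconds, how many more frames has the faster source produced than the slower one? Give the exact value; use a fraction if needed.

7657 frames

A emits 24 × 7657 = 183768 frames; B emits 25 × 7657 = 191425.
Difference = 7657 frames; B is ahead of A.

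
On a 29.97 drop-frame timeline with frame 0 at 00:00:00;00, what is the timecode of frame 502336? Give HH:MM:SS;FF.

04:39:21;10

Each 10-minute DF block holds 10 × 60 × 30 − 9 × 2 = 17982 frames. 502336 ÷ 17982 → 27 full blocks, remainder 16822.
Within the partial block the first minute is 1800 frames and each further minute 1798, so 9 further minute boundaries passed. Total skipped labels = 18 × 27 + 2 × 9 = 504.
Non-drop label index = 502336 + 504 = 502840; at 30 labels/s that is 04:39:21:10, i.e. DF 04:39:21;10.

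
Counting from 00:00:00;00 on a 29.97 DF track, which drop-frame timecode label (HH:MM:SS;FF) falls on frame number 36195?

00:20:07;21

Ten DF minutes hold 17982 frames, so frame 36195 lies in block 2 (frames 35964–53945) with 231 frames into that block.
The block's first minute is 1800 frames and the rest 1798 each; 231 frames reaches minute 0, so 2 × 18 + 0 × 2 = 36 labels have been skipped so far.
Adding those back, label number 36195 + 36 = 36231 at 30 labels/s is 1207 s + 21 f = 0 h 20 min 7 s frame 21, i.e. 00:20:07;21.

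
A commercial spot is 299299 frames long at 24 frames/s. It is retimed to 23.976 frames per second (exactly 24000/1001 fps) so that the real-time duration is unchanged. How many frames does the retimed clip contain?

Target frames = source frames × (target rate / source rate) = 299299 × (24000/1001)/(24) = 299299 × 1000/1001 = 299000.

299000 frames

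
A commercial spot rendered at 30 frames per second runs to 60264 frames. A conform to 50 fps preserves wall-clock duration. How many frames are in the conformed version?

100440 frames

Target frames = source frames × (target rate / source rate) = 60264 × (50)/(30) = 60264 × 5/3 = 100440.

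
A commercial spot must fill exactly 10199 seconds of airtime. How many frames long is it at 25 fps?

254975 frames

Frames = 10199 × 25 = 254975.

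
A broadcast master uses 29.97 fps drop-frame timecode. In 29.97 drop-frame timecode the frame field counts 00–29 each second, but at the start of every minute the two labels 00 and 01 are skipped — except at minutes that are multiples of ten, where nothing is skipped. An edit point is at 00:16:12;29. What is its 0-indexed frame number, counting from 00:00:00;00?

Complete 10-minute blocks: 1, each 17982 frames → 17982.
Remaining 6 whole minutes in the current block: 1800 + 5 × 1798 = 10790 frames.
Within the current minute: 12 × 30 + 29 − 2 = 387 (labels ;00/;01 skipped at this minute). Total = 17982 + 10790 + 387 = 29159.

29159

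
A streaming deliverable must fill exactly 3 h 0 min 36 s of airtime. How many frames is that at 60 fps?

650160 frames

3 h 0 min 36 s = 10836 s.
Frames = 10836 × 60 = 650160.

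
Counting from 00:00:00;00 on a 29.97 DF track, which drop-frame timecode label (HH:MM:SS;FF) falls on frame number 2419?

Ten DF minutes hold 17982 frames, so frame 2419 lies in block 0 (frames 0–17981) with 2419 frames into that block.
The block's first minute is 1800 frames and the rest 1798 each; 2419 frames reaches minute 1, so 0 × 18 + 1 × 2 = 2 labels have been skipped so far.
Adding those back, label number 2419 + 2 = 2421 at 30 labels/s is 80 s + 21 f = 0 h 1 min 20 s frame 21, i.e. 00:01:20;21.

00:01:20;21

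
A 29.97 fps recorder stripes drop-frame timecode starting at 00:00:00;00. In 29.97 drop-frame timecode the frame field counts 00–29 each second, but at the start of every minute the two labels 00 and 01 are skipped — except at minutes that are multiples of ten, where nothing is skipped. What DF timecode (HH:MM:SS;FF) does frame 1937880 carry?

Ten DF minutes hold 17982 frames, so frame 1937880 lies in block 107 (frames 1924074–1942055) with 13806 frames into that block.
The block's first minute is 1800 frames and the rest 1798 each; 13806 frames reaches minute 7, so 107 × 18 + 7 × 2 = 1940 labels have been skipped so far.
Adding those back, label number 1937880 + 1940 = 1939820 at 30 labels/s is 64660 s + 20 f = 17 h 57 min 40 s frame 20, i.e. 17:57:40;20.

17:57:40;20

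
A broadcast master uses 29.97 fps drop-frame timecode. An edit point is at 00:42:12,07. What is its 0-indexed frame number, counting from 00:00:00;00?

75891

Complete 10-minute blocks: 4, each 17982 frames → 71928.
Remaining 2 whole minutes in the current block: 1800 + 1 × 1798 = 3598 frames.
Within the current minute: 12 × 30 + 7 − 2 = 365 (labels ;00/;01 skipped at this minute). Total = 71928 + 3598 + 365 = 75891.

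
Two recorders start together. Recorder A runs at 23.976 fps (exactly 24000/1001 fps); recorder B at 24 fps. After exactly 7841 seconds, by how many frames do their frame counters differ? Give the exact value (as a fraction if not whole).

188184/1001 frames

A emits 24000/1001 × 7841 = 188184000/1001 frames; B emits 24 × 7841 = 188184.
Difference = 188184/1001 frames (≈ 187.9960); B is ahead of A.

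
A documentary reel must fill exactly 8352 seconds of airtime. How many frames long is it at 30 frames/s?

Frames = 8352 × 30 = 250560.

250560 frames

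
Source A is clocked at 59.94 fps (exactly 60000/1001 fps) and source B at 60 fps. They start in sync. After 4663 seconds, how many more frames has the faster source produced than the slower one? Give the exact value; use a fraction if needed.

279780/1001 frames

A emits 60000/1001 × 4663 = 279780000/1001 frames; B emits 60 × 4663 = 279780.
Difference = 279780/1001 frames (≈ 279.5005); B is ahead of A.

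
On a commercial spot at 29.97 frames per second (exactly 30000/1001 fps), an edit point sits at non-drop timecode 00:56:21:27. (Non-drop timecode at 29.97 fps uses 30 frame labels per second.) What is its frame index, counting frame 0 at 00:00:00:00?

Total seconds to the label: (0 × 3600 + 56 × 60 + 21) = 3381.
Frame index = 3381 × 30 + 27 = 101457.

101457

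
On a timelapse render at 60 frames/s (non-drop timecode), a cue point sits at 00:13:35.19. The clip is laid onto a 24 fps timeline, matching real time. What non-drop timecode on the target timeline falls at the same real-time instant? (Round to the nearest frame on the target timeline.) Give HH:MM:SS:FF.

Source frame index: (0×3600 + 13×60 + 35) × 60 + 19 = 48919.
Real time: 48919 / (60) = 48919/60 s.
Target frame: (48919/60) × (24) = 97838/5 ≈ 19567.600 → 19568.
At 24 labels/s: frame 19568 → 00:13:35:08.

00:13:35:08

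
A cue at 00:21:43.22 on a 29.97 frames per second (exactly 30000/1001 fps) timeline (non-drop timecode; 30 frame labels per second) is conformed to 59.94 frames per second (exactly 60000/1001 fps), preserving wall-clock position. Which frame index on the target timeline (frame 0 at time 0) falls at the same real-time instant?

frame 78224

Source frame index: (0×3600 + 21×60 + 43) × 30 + 22 = 39112.
Real time: 39112 / (30000/1001) = 4893889/3750 s.
Target frame: (4893889/3750) × (60000/1001) = 78224.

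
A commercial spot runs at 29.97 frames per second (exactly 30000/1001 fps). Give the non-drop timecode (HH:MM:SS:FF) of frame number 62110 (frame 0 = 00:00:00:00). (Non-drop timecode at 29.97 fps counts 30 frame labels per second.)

00:34:30:10

62110 ÷ 30 = 2070 full seconds, remainder 10 frames.
2070 s = 0 h 34 min 30 s.
Timecode: 00:34:30:10.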